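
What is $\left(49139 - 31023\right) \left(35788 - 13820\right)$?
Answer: $397972288$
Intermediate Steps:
$\left(49139 - 31023\right) \left(35788 - 13820\right) = 18116 \cdot 21968 = 397972288$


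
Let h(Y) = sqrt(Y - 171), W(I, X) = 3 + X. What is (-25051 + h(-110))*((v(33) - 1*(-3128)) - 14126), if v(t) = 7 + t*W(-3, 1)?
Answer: 272028809 - 10859*I*sqrt(281) ≈ 2.7203e+8 - 1.8203e+5*I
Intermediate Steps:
h(Y) = sqrt(-171 + Y)
v(t) = 7 + 4*t (v(t) = 7 + t*(3 + 1) = 7 + t*4 = 7 + 4*t)
(-25051 + h(-110))*((v(33) - 1*(-3128)) - 14126) = (-25051 + sqrt(-171 - 110))*(((7 + 4*33) - 1*(-3128)) - 14126) = (-25051 + sqrt(-281))*(((7 + 132) + 3128) - 14126) = (-25051 + I*sqrt(281))*((139 + 3128) - 14126) = (-25051 + I*sqrt(281))*(3267 - 14126) = (-25051 + I*sqrt(281))*(-10859) = 272028809 - 10859*I*sqrt(281)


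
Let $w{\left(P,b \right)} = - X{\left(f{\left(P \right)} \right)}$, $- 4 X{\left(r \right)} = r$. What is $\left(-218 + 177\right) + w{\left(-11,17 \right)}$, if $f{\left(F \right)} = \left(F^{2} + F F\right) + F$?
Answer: $\frac{67}{4} \approx 16.75$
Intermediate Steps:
$f{\left(F \right)} = F + 2 F^{2}$ ($f{\left(F \right)} = \left(F^{2} + F^{2}\right) + F = 2 F^{2} + F = F + 2 F^{2}$)
$X{\left(r \right)} = - \frac{r}{4}$
$w{\left(P,b \right)} = \frac{P \left(1 + 2 P\right)}{4}$ ($w{\left(P,b \right)} = - \frac{\left(-1\right) P \left(1 + 2 P\right)}{4} = \frac{P \left(1 + 2 P\right)}{4}$)
$\left(-218 + 177\right) + w{\left(-11,17 \right)} = \left(-218 + 177\right) + \frac{1}{4} \left(-11\right) \left(1 + 2 \left(-11\right)\right) = -41 + \frac{1}{4} \left(-11\right) \left(1 - 22\right) = -41 + \frac{1}{4} \left(-11\right) \left(-21\right) = -41 + \frac{231}{4} = \frac{67}{4}$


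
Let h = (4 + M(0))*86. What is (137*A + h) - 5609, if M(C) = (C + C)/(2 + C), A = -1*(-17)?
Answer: -2936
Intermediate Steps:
A = 17
M(C) = 2*C/(2 + C) (M(C) = (2*C)/(2 + C) = 2*C/(2 + C))
h = 344 (h = (4 + 2*0/(2 + 0))*86 = (4 + 2*0/2)*86 = (4 + 2*0*(1/2))*86 = (4 + 0)*86 = 4*86 = 344)
(137*A + h) - 5609 = (137*17 + 344) - 5609 = (2329 + 344) - 5609 = 2673 - 5609 = -2936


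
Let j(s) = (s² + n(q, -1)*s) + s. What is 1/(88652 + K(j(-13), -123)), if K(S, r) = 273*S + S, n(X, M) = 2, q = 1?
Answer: 1/124272 ≈ 8.0469e-6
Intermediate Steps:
j(s) = s² + 3*s (j(s) = (s² + 2*s) + s = s² + 3*s)
K(S, r) = 274*S
1/(88652 + K(j(-13), -123)) = 1/(88652 + 274*(-13*(3 - 13))) = 1/(88652 + 274*(-13*(-10))) = 1/(88652 + 274*130) = 1/(88652 + 35620) = 1/124272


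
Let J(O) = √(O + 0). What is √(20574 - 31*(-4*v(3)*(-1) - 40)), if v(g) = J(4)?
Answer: √21566 ≈ 146.85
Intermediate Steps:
J(O) = √O
v(g) = 2 (v(g) = √4 = 2)
√(20574 - 31*(-4*v(3)*(-1) - 40)) = √(20574 - 31*(-4*2*(-1) - 40)) = √(20574 - 31*(-8*(-1) - 40)) = √(20574 - 31*(8 - 40)) = √(20574 - 31*(-32)) = √(20574 + 992) = √21566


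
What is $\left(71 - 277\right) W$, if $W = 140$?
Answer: $-28840$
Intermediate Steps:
$\left(71 - 277\right) W = \left(71 - 277\right) 140 = \left(-206\right) 140 = -28840$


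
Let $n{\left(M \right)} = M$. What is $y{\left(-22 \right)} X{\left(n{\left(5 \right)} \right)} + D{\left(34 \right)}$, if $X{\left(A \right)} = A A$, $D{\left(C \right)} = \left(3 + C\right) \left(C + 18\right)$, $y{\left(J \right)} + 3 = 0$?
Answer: $1849$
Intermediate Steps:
$y{\left(J \right)} = -3$ ($y{\left(J \right)} = -3 + 0 = -3$)
$D{\left(C \right)} = \left(3 + C\right) \left(18 + C\right)$
$X{\left(A \right)} = A^{2}$
$y{\left(-22 \right)} X{\left(n{\left(5 \right)} \right)} + D{\left(34 \right)} = - 3 \cdot 5^{2} + \left(54 + 34^{2} + 21 \cdot 34\right) = \left(-3\right) 25 + \left(54 + 1156 + 714\right) = -75 + 1924 = 1849$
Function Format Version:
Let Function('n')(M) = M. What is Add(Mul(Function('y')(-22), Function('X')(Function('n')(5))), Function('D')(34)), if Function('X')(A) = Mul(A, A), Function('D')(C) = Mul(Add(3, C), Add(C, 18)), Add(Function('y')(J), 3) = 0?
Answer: 1849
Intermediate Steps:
Function('y')(J) = -3 (Function('y')(J) = Add(-3, 0) = -3)
Function('D')(C) = Mul(Add(3, C), Add(18, C))
Function('X')(A) = Pow(A, 2)
Add(Mul(Function('y')(-22), Function('X')(Function('n')(5))), Function('D')(34)) = Add(Mul(-3, Pow(5, 2)), Add(54, Pow(34, 2), Mul(21, 34))) = Add(Mul(-3, 25), Add(54, 1156, 714)) = Add(-75, 1924) = 1849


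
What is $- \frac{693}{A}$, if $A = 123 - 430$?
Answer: $\frac{693}{307} \approx 2.2573$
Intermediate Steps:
$A = -307$
$- \frac{693}{A} = - \frac{693}{-307} = \left(-693\right) \left(- \frac{1}{307}\right) = \frac{693}{307}$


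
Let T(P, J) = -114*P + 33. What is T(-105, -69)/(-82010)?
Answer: -12003/82010 ≈ -0.14636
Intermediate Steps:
T(P, J) = 33 - 114*P
T(-105, -69)/(-82010) = (33 - 114*(-105))/(-82010) = (33 + 11970)*(-1/82010) = 12003*(-1/82010) = -12003/82010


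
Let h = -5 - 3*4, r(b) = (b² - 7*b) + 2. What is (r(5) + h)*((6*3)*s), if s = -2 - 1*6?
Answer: 3600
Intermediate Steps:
s = -8 (s = -2 - 6 = -8)
r(b) = 2 + b² - 7*b
h = -17 (h = -5 - 12 = -17)
(r(5) + h)*((6*3)*s) = ((2 + 5² - 7*5) - 17)*((6*3)*(-8)) = ((2 + 25 - 35) - 17)*(18*(-8)) = (-8 - 17)*(-144) = -25*(-144) = 3600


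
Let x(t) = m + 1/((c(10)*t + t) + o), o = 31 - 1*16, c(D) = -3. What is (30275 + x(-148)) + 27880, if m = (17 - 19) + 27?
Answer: 18093981/311 ≈ 58180.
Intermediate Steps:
o = 15 (o = 31 - 16 = 15)
m = 25 (m = -2 + 27 = 25)
x(t) = 25 + 1/(15 - 2*t) (x(t) = 25 + 1/((-3*t + t) + 15) = 25 + 1/(-2*t + 15) = 25 + 1/(15 - 2*t))
(30275 + x(-148)) + 27880 = (30275 + 2*(188 - 25*(-148))/(15 - 2*(-148))) + 27880 = (30275 + 2*(188 + 3700)/(15 + 296)) + 27880 = (30275 + 2*3888/311) + 27880 = (30275 + 2*(1/311)*3888) + 27880 = (30275 + 7776/311) + 27880 = 9423301/311 + 27880 = 18093981/311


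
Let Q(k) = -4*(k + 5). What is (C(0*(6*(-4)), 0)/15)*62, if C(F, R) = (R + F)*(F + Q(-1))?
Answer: 0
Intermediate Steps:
Q(k) = -20 - 4*k (Q(k) = -4*(5 + k) = -20 - 4*k)
C(F, R) = (-16 + F)*(F + R) (C(F, R) = (R + F)*(F + (-20 - 4*(-1))) = (F + R)*(F + (-20 + 4)) = (F + R)*(F - 16) = (F + R)*(-16 + F) = (-16 + F)*(F + R))
(C(0*(6*(-4)), 0)/15)*62 = (((0*(6*(-4)))**2 - 0*6*(-4) - 16*0 + (0*(6*(-4)))*0)/15)*62 = (((0*(-24))**2 - 0*(-24) + 0 + (0*(-24))*0)*(1/15))*62 = ((0**2 - 16*0 + 0 + 0*0)*(1/15))*62 = ((0 + 0 + 0 + 0)*(1/15))*62 = (0*(1/15))*62 = 0*62 = 0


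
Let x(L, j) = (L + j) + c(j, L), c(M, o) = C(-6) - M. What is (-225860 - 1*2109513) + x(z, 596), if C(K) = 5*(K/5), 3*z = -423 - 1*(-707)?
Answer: -7005853/3 ≈ -2.3353e+6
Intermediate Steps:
z = 284/3 (z = (-423 - 1*(-707))/3 = (-423 + 707)/3 = (1/3)*284 = 284/3 ≈ 94.667)
C(K) = K (C(K) = 5*(K*(1/5)) = 5*(K/5) = K)
c(M, o) = -6 - M
x(L, j) = -6 + L (x(L, j) = (L + j) + (-6 - j) = -6 + L)
(-225860 - 1*2109513) + x(z, 596) = (-225860 - 1*2109513) + (-6 + 284/3) = (-225860 - 2109513) + 266/3 = -2335373 + 266/3 = -7005853/3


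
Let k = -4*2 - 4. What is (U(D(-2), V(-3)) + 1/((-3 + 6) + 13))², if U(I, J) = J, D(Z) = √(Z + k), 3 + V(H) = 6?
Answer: 2401/256 ≈ 9.3789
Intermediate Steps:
V(H) = 3 (V(H) = -3 + 6 = 3)
k = -12 (k = -8 - 4 = -12)
D(Z) = √(-12 + Z) (D(Z) = √(Z - 12) = √(-12 + Z))
(U(D(-2), V(-3)) + 1/((-3 + 6) + 13))² = (3 + 1/((-3 + 6) + 13))² = (3 + 1/(3 + 13))² = (3 + 1/16)² = (49/16)² = 2401/256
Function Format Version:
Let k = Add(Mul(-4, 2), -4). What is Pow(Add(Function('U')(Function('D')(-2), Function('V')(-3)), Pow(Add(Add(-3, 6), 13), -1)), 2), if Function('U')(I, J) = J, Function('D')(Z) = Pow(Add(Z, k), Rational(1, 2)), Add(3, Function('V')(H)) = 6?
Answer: Rational(2401, 256) ≈ 9.3789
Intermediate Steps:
Function('V')(H) = 3 (Function('V')(H) = Add(-3, 6) = 3)
k = -12 (k = Add(-8, -4) = -12)
Function('D')(Z) = Pow(Add(-12, Z), Rational(1, 2)) (Function('D')(Z) = Pow(Add(Z, -12), Rational(1, 2)) = Pow(Add(-12, Z), Rational(1, 2)))
Pow(Add(Function('U')(Function('D')(-2), Function('V')(-3)), Pow(Add(Add(-3, 6), 13), -1)), 2) = Pow(Add(3, Pow(Add(Add(-3, 6), 13), -1)), 2) = Pow(Add(3, Pow(Add(3, 13), -1)), 2) = Pow(Add(3, Pow(16, -1)), 2) = Pow(Add(3, Rational(1, 16)), 2) = Pow(Rational(49, 16), 2) = Rational(2401, 256)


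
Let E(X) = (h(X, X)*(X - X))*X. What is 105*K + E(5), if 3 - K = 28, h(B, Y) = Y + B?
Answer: -2625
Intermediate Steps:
h(B, Y) = B + Y
E(X) = 0 (E(X) = ((X + X)*(X - X))*X = ((2*X)*0)*X = 0*X = 0)
K = -25 (K = 3 - 1*28 = 3 - 28 = -25)
105*K + E(5) = 105*(-25) + 0 = -2625 + 0 = -2625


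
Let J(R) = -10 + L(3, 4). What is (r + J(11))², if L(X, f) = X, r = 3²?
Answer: 4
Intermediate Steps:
r = 9
J(R) = -7 (J(R) = -10 + 3 = -7)
(r + J(11))² = (9 - 7)² = 2² = 4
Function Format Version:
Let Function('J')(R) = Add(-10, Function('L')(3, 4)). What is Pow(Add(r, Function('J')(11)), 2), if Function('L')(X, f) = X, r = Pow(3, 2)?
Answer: 4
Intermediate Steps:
r = 9
Function('J')(R) = -7 (Function('J')(R) = Add(-10, 3) = -7)
Pow(Add(r, Function('J')(11)), 2) = Pow(Add(9, -7), 2) = Pow(2, 2) = 4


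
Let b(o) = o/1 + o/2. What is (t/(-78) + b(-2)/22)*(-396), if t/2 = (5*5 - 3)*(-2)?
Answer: -5106/13 ≈ -392.77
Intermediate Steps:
b(o) = 3*o/2 (b(o) = o*1 + o*(½) = o + o/2 = 3*o/2)
t = -88 (t = 2*((5*5 - 3)*(-2)) = 2*((25 - 3)*(-2)) = 2*(22*(-2)) = 2*(-44) = -88)
(t/(-78) + b(-2)/22)*(-396) = (-88/(-78) + ((3/2)*(-2))/22)*(-396) = (-88*(-1/78) - 3*1/22)*(-396) = (44/39 - 3/22)*(-396) = (851/858)*(-396) = -5106/13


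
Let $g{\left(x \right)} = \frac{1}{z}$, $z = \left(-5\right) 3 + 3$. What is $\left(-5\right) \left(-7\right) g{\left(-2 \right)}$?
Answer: $- \frac{35}{12} \approx -2.9167$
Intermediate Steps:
$z = -12$ ($z = -15 + 3 = -12$)
$g{\left(x \right)} = - \frac{1}{12}$ ($g{\left(x \right)} = \frac{1}{-12} = - \frac{1}{12}$)
$\left(-5\right) \left(-7\right) g{\left(-2 \right)} = \left(-5\right) \left(-7\right) \left(- \frac{1}{12}\right) = 35 \left(- \frac{1}{12}\right) = - \frac{35}{12}$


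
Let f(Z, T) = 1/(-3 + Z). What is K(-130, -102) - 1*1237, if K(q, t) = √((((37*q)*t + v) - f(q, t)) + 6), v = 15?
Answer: -1237 + √8678948782/133 ≈ -536.54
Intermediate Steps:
K(q, t) = √(21 - 1/(-3 + q) + 37*q*t) (K(q, t) = √((((37*q)*t + 15) - 1/(-3 + q)) + 6) = √(((37*q*t + 15) - 1/(-3 + q)) + 6) = √(((15 + 37*q*t) - 1/(-3 + q)) + 6) = √((15 - 1/(-3 + q) + 37*q*t) + 6) = √(21 - 1/(-3 + q) + 37*q*t))
K(-130, -102) - 1*1237 = √((-1 + (-3 - 130)*(21 + 37*(-130)*(-102)))/(-3 - 130)) - 1*1237 = √((-1 - 133*(21 + 490620))/(-133)) - 1237 = √(-(-1 - 133*490641)/133) - 1237 = √(-(-1 - 65255253)/133) - 1237 = √(-1/133*(-65255254)) - 1237 = √(65255254/133) - 1237 = √8678948782/133 - 1237 = -1237 + √8678948782/133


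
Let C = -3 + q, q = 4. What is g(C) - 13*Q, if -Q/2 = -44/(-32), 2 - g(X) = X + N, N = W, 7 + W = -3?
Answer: 187/4 ≈ 46.750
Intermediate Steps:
W = -10 (W = -7 - 3 = -10)
N = -10
C = 1 (C = -3 + 4 = 1)
g(X) = 12 - X (g(X) = 2 - (X - 10) = 2 - (-10 + X) = 2 + (10 - X) = 12 - X)
Q = -11/4 (Q = -(-88)/(-32) = -(-88)*(-1)/32 = -2*11/8 = -11/4 ≈ -2.7500)
g(C) - 13*Q = (12 - 1*1) - 13*(-11/4) = (12 - 1) + 143/4 = 11 + 143/4 = 187/4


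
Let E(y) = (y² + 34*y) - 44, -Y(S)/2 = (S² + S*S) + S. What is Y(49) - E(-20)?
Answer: -9378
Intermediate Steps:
Y(S) = -4*S² - 2*S (Y(S) = -2*((S² + S*S) + S) = -2*((S² + S²) + S) = -2*(2*S² + S) = -2*(S + 2*S²) = -4*S² - 2*S)
E(y) = -44 + y² + 34*y
Y(49) - E(-20) = -2*49*(1 + 2*49) - (-44 + (-20)² + 34*(-20)) = -2*49*(1 + 98) - (-44 + 400 - 680) = -2*49*99 - 1*(-324) = -9702 + 324 = -9378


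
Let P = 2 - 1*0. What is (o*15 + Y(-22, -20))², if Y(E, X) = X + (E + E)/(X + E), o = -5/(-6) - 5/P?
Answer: 851929/441 ≈ 1931.8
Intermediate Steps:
P = 2 (P = 2 + 0 = 2)
o = -5/3 (o = -5/(-6) - 5/2 = -5*(-⅙) - 5*½ = ⅚ - 5/2 = -5/3 ≈ -1.6667)
Y(E, X) = X + 2*E/(E + X) (Y(E, X) = X + (2*E)/(E + X) = X + 2*E/(E + X))
(o*15 + Y(-22, -20))² = (-5/3*15 + ((-20)² + 2*(-22) - 22*(-20))/(-22 - 20))² = (-25 + (400 - 44 + 440)/(-42))² = (-25 - 1/42*796)² = (-25 - 398/21)² = (-923/21)² = 851929/441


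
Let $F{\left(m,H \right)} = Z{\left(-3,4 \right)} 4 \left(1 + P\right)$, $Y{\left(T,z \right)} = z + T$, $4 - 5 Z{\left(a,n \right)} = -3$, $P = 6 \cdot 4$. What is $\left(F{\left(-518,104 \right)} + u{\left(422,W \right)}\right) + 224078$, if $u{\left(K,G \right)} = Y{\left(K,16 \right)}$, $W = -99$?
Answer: $224656$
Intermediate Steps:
$P = 24$
$Z{\left(a,n \right)} = \frac{7}{5}$ ($Z{\left(a,n \right)} = \frac{4}{5} - - \frac{3}{5} = \frac{4}{5} + \frac{3}{5} = \frac{7}{5}$)
$Y{\left(T,z \right)} = T + z$
$u{\left(K,G \right)} = 16 + K$ ($u{\left(K,G \right)} = K + 16 = 16 + K$)
$F{\left(m,H \right)} = 140$ ($F{\left(m,H \right)} = \frac{7 \cdot 4 \left(1 + 24\right)}{5} = \frac{7 \cdot 4 \cdot 25}{5} = \frac{7}{5} \cdot 100 = 140$)
$\left(F{\left(-518,104 \right)} + u{\left(422,W \right)}\right) + 224078 = \left(140 + \left(16 + 422\right)\right) + 224078 = \left(140 + 438\right) + 224078 = 578 + 224078 = 224656$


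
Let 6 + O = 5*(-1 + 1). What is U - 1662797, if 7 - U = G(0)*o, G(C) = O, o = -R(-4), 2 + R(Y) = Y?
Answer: -1662754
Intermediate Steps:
R(Y) = -2 + Y
o = 6 (o = -(-2 - 4) = -1*(-6) = 6)
O = -6 (O = -6 + 5*(-1 + 1) = -6 + 5*0 = -6 + 0 = -6)
G(C) = -6
U = 43 (U = 7 - (-6)*6 = 7 - 1*(-36) = 7 + 36 = 43)
U - 1662797 = 43 - 1662797 = -1662754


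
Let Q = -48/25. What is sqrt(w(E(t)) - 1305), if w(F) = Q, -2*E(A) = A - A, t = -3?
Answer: I*sqrt(32673)/5 ≈ 36.151*I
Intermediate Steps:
E(A) = 0 (E(A) = -(A - A)/2 = -1/2*0 = 0)
Q = -48/25 (Q = -48*1/25 = -48/25 ≈ -1.9200)
w(F) = -48/25
sqrt(w(E(t)) - 1305) = sqrt(-48/25 - 1305) = sqrt(-32673/25) = I*sqrt(32673)/5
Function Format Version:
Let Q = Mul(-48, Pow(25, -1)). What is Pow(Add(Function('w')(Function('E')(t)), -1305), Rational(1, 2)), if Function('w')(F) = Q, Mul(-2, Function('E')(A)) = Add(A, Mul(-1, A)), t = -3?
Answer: Mul(Rational(1, 5), I, Pow(32673, Rational(1, 2))) ≈ Mul(36.151, I)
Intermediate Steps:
Function('E')(A) = 0 (Function('E')(A) = Mul(Rational(-1, 2), Add(A, Mul(-1, A))) = Mul(Rational(-1, 2), 0) = 0)
Q = Rational(-48, 25) (Q = Mul(-48, Rational(1, 25)) = Rational(-48, 25) ≈ -1.9200)
Function('w')(F) = Rational(-48, 25)
Pow(Add(Function('w')(Function('E')(t)), -1305), Rational(1, 2)) = Pow(Add(Rational(-48, 25), -1305), Rational(1, 2)) = Pow(Rational(-32673, 25), Rational(1, 2)) = Mul(Rational(1, 5), I, Pow(32673, Rational(1, 2)))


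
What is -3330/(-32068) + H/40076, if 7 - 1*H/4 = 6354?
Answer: -85086163/160644646 ≈ -0.52965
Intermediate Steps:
H = -25388 (H = 28 - 4*6354 = 28 - 25416 = -25388)
-3330/(-32068) + H/40076 = -3330/(-32068) - 25388/40076 = -3330*(-1/32068) - 25388*1/40076 = 1665/16034 - 6347/10019 = -85086163/160644646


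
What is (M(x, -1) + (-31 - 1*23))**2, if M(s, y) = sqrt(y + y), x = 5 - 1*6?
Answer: (54 - I*sqrt(2))**2 ≈ 2914.0 - 152.74*I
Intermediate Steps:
x = -1 (x = 5 - 6 = -1)
M(s, y) = sqrt(2)*sqrt(y) (M(s, y) = sqrt(2*y) = sqrt(2)*sqrt(y))
(M(x, -1) + (-31 - 1*23))**2 = (sqrt(2)*sqrt(-1) + (-31 - 1*23))**2 = (sqrt(2)*I + (-31 - 23))**2 = (I*sqrt(2) - 54)**2 = (-54 + I*sqrt(2))**2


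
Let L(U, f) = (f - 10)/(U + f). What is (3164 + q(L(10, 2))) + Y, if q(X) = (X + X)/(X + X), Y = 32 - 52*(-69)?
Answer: 6785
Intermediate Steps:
Y = 3620 (Y = 32 + 3588 = 3620)
L(U, f) = (-10 + f)/(U + f)
q(X) = 1 (q(X) = (2*X)/((2*X)) = (2*X)*(1/(2*X)) = 1)
(3164 + q(L(10, 2))) + Y = (3164 + 1) + 3620 = 3165 + 3620 = 6785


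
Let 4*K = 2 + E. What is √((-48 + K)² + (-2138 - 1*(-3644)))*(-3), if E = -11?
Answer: -3*√64497/4 ≈ -190.47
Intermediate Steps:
K = -9/4 (K = (2 - 11)/4 = (¼)*(-9) = -9/4 ≈ -2.2500)
√((-48 + K)² + (-2138 - 1*(-3644)))*(-3) = √((-48 - 9/4)² + (-2138 - 1*(-3644)))*(-3) = √((-201/4)² + (-2138 + 3644))*(-3) = √(40401/16 + 1506)*(-3) = √(64497/16)*(-3) = (√64497/4)*(-3) = -3*√64497/4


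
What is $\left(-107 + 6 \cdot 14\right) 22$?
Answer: $-506$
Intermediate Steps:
$\left(-107 + 6 \cdot 14\right) 22 = \left(-107 + 84\right) 22 = \left(-23\right) 22 = -506$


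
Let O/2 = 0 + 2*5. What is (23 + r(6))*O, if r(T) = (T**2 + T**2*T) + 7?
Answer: 5640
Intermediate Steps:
O = 20 (O = 2*(0 + 2*5) = 2*(0 + 10) = 2*10 = 20)
r(T) = 7 + T**2 + T**3 (r(T) = (T**2 + T**3) + 7 = 7 + T**2 + T**3)
(23 + r(6))*O = (23 + (7 + 6**2 + 6**3))*20 = (23 + (7 + 36 + 216))*20 = (23 + 259)*20 = 282*20 = 5640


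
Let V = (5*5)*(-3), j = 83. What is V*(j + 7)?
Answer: -6750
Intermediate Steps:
V = -75 (V = 25*(-3) = -75)
V*(j + 7) = -75*(83 + 7) = -75*90 = -6750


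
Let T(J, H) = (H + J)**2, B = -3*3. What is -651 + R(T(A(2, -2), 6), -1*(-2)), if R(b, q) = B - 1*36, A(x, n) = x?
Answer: -696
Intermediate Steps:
B = -9
R(b, q) = -45 (R(b, q) = -9 - 1*36 = -9 - 36 = -45)
-651 + R(T(A(2, -2), 6), -1*(-2)) = -651 - 45 = -696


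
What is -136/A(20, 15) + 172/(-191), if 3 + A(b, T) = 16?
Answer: -28212/2483 ≈ -11.362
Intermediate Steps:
A(b, T) = 13 (A(b, T) = -3 + 16 = 13)
-136/A(20, 15) + 172/(-191) = -136/13 + 172/(-191) = -136*1/13 + 172*(-1/191) = -136/13 - 172/191 = -28212/2483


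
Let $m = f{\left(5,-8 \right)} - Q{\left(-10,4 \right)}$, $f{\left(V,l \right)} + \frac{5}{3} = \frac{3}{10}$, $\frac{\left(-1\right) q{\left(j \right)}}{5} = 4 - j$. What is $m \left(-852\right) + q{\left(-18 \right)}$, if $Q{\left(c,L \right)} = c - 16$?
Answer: $- \frac{105488}{5} \approx -21098.0$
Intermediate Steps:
$Q{\left(c,L \right)} = -16 + c$ ($Q{\left(c,L \right)} = c - 16 = -16 + c$)
$q{\left(j \right)} = -20 + 5 j$ ($q{\left(j \right)} = - 5 \left(4 - j\right) = -20 + 5 j$)
$f{\left(V,l \right)} = - \frac{41}{30}$ ($f{\left(V,l \right)} = - \frac{5}{3} + \frac{3}{10} = - \frac{41}{30}$)
$m = \frac{739}{30}$ ($m = - \frac{41}{30} - \left(-16 - 10\right) = - \frac{41}{30} - -26 = - \frac{41}{30} + 26 = \frac{739}{30} \approx 24.633$)
$m \left(-852\right) + q{\left(-18 \right)} = \frac{739}{30} \left(-852\right) + \left(-20 + 5 \left(-18\right)\right) = - \frac{104938}{5} - 110 = - \frac{105488}{5}$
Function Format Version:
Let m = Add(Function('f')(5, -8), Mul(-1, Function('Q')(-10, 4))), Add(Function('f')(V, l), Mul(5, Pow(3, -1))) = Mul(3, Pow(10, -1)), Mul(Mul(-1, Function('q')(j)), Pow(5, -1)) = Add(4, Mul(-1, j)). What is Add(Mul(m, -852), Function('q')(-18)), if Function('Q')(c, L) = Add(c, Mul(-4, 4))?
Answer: Rational(-105488, 5) ≈ -21098.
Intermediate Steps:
Function('Q')(c, L) = Add(-16, c) (Function('Q')(c, L) = Add(c, -16) = Add(-16, c))
Function('q')(j) = Add(-20, Mul(5, j)) (Function('q')(j) = Mul(-5, Add(4, Mul(-1, j))) = Add(-20, Mul(5, j)))
Function('f')(V, l) = Rational(-41, 30) (Function('f')(V, l) = Add(Rational(-5, 3), Mul(3, Pow(10, -1))) = Add(Rational(-5, 3), Mul(3, Rational(1, 10))) = Add(Rational(-5, 3), Rational(3, 10)) = Rational(-41, 30))
m = Rational(739, 30) (m = Add(Rational(-41, 30), Mul(-1, Add(-16, -10))) = Add(Rational(-41, 30), Mul(-1, -26)) = Add(Rational(-41, 30), 26) = Rational(739, 30) ≈ 24.633)
Add(Mul(m, -852), Function('q')(-18)) = Add(Mul(Rational(739, 30), -852), Add(-20, Mul(5, -18))) = Add(Rational(-104938, 5), Add(-20, -90)) = Add(Rational(-104938, 5), -110) = Rational(-105488, 5)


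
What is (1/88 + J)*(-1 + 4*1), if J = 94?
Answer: 24819/88 ≈ 282.03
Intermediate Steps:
(1/88 + J)*(-1 + 4*1) = (1/88 + 94)*(-1 + 4*1) = (1/88 + 94)*(-1 + 4) = (8273/88)*3 = 24819/88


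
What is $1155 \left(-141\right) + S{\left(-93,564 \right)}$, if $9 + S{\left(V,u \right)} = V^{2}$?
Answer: $-154215$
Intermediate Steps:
$S{\left(V,u \right)} = -9 + V^{2}$
$1155 \left(-141\right) + S{\left(-93,564 \right)} = 1155 \left(-141\right) - \left(9 - \left(-93\right)^{2}\right) = -162855 + \left(-9 + 8649\right) = -162855 + 8640 = -154215$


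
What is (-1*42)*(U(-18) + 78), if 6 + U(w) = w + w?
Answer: -1512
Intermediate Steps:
U(w) = -6 + 2*w (U(w) = -6 + (w + w) = -6 + 2*w)
(-1*42)*(U(-18) + 78) = (-1*42)*((-6 + 2*(-18)) + 78) = -42*((-6 - 36) + 78) = -42*(-42 + 78) = -42*36 = -1512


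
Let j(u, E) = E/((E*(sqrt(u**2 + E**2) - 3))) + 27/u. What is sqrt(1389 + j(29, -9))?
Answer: sqrt(-3505955 + 1168932*sqrt(922))/(29*sqrt(-3 + sqrt(922))) ≈ 37.282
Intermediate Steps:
j(u, E) = 1/(-3 + sqrt(E**2 + u**2)) + 27/u (j(u, E) = E/((E*(sqrt(E**2 + u**2) - 3))) + 27/u = E/((E*(-3 + sqrt(E**2 + u**2)))) + 27/u = E*(1/(E*(-3 + sqrt(E**2 + u**2)))) + 27/u = 1/(-3 + sqrt(E**2 + u**2)) + 27/u)
sqrt(1389 + j(29, -9)) = sqrt(1389 + (-81 + 29 + 27*sqrt((-9)**2 + 29**2))/(29*(-3 + sqrt((-9)**2 + 29**2)))) = sqrt(1389 + (-81 + 29 + 27*sqrt(81 + 841))/(29*(-3 + sqrt(81 + 841)))) = sqrt(1389 + (-81 + 29 + 27*sqrt(922))/(29*(-3 + sqrt(922)))) = sqrt(1389 + (-52 + 27*sqrt(922))/(29*(-3 + sqrt(922))))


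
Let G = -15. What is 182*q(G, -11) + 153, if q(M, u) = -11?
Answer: -1849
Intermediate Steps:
182*q(G, -11) + 153 = 182*(-11) + 153 = -2002 + 153 = -1849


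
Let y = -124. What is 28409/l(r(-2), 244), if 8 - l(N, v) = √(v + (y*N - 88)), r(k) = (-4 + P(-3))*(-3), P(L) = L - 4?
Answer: 28409/500 + 28409*I*√246/1000 ≈ 56.818 + 445.58*I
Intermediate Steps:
P(L) = -4 + L
r(k) = 33 (r(k) = (-4 + (-4 - 3))*(-3) = (-4 - 7)*(-3) = -11*(-3) = 33)
l(N, v) = 8 - √(-88 + v - 124*N) (l(N, v) = 8 - √(v + (-124*N - 88)) = 8 - √(v + (-88 - 124*N)) = 8 - √(-88 + v - 124*N))
28409/l(r(-2), 244) = 28409/(8 - √(-88 + 244 - 124*33)) = 28409/(8 - √(-88 + 244 - 4092)) = 28409/(8 - √(-3936)) = 28409/(8 - 4*I*√246)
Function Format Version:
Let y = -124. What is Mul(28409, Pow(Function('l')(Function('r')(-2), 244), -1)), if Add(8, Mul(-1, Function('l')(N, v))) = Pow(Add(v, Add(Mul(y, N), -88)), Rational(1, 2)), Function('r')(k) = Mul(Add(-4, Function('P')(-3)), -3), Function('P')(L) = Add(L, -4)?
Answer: Add(Rational(28409, 500), Mul(Rational(28409, 1000), I, Pow(246, Rational(1, 2)))) ≈ Add(56.818, Mul(445.58, I))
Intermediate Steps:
Function('P')(L) = Add(-4, L)
Function('r')(k) = 33 (Function('r')(k) = Mul(Add(-4, Add(-4, -3)), -3) = Mul(Add(-4, -7), -3) = Mul(-11, -3) = 33)
Function('l')(N, v) = Add(8, Mul(-1, Pow(Add(-88, v, Mul(-124, N)), Rational(1, 2)))) (Function('l')(N, v) = Add(8, Mul(-1, Pow(Add(v, Add(Mul(-124, N), -88)), Rational(1, 2)))) = Add(8, Mul(-1, Pow(Add(v, Add(-88, Mul(-124, N))), Rational(1, 2)))) = Add(8, Mul(-1, Pow(Add(-88, v, Mul(-124, N)), Rational(1, 2)))))
Mul(28409, Pow(Function('l')(Function('r')(-2), 244), -1)) = Mul(28409, Pow(Add(8, Mul(-1, Pow(Add(-88, 244, Mul(-124, 33)), Rational(1, 2)))), -1)) = Mul(28409, Pow(Add(8, Mul(-1, Pow(Add(-88, 244, -4092), Rational(1, 2)))), -1)) = Mul(28409, Pow(Add(8, Mul(-1, Pow(-3936, Rational(1, 2)))), -1)) = Mul(28409, Pow(Add(8, Mul(-1, Mul(4, I, Pow(246, Rational(1, 2))))), -1)) = Mul(28409, Pow(Add(8, Mul(-4, I, Pow(246, Rational(1, 2)))), -1))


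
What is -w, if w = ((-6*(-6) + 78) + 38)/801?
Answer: -152/801 ≈ -0.18976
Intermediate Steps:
w = 152/801 (w = ((36 + 78) + 38)*(1/801) = (114 + 38)*(1/801) = 152*(1/801) = 152/801 ≈ 0.18976)
-w = -1*152/801 = -152/801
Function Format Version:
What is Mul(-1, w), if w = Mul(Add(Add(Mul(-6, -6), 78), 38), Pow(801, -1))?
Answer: Rational(-152, 801) ≈ -0.18976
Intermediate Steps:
w = Rational(152, 801) (w = Mul(Add(Add(36, 78), 38), Rational(1, 801)) = Mul(Add(114, 38), Rational(1, 801)) = Mul(152, Rational(1, 801)) = Rational(152, 801) ≈ 0.18976)
Mul(-1, w) = Mul(-1, Rational(152, 801)) = Rational(-152, 801)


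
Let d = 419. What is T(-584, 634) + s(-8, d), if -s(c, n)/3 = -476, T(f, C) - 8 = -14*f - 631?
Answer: 8981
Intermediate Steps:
T(f, C) = -623 - 14*f (T(f, C) = 8 + (-14*f - 631) = 8 + (-631 - 14*f) = -623 - 14*f)
s(c, n) = 1428 (s(c, n) = -3*(-476) = 1428)
T(-584, 634) + s(-8, d) = (-623 - 14*(-584)) + 1428 = (-623 + 8176) + 1428 = 7553 + 1428 = 8981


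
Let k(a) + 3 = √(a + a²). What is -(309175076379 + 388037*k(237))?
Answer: -309173912268 - 388037*√56406 ≈ -3.0927e+11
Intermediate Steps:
k(a) = -3 + √(a + a²)
-(309175076379 + 388037*k(237)) = -(309173912268 + 388037*√237*√(1 + 237)) = -(309173912268 + 388037*√56406) = -388037*(796764 + √56406) = -309173912268 - 388037*√56406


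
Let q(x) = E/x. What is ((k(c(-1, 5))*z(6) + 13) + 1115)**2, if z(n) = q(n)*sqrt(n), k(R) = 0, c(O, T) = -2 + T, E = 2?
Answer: 1272384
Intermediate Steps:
q(x) = 2/x
z(n) = 2/sqrt(n) (z(n) = (2/n)*sqrt(n) = 2/sqrt(n))
((k(c(-1, 5))*z(6) + 13) + 1115)**2 = ((0*(2/sqrt(6)) + 13) + 1115)**2 = ((0*(2*(sqrt(6)/6)) + 13) + 1115)**2 = ((0*(sqrt(6)/3) + 13) + 1115)**2 = ((0 + 13) + 1115)**2 = (13 + 1115)**2 = 1128**2 = 1272384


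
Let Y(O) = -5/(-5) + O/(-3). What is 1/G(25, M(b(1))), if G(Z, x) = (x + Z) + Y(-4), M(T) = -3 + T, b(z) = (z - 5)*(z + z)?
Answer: 3/49 ≈ 0.061224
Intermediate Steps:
Y(O) = 1 - O/3 (Y(O) = -5*(-1/5) + O*(-1/3) = 1 - O/3)
b(z) = 2*z*(-5 + z) (b(z) = (-5 + z)*(2*z) = 2*z*(-5 + z))
G(Z, x) = 7/3 + Z + x (G(Z, x) = (x + Z) + (1 - 1/3*(-4)) = (Z + x) + (1 + 4/3) = (Z + x) + 7/3 = 7/3 + Z + x)
1/G(25, M(b(1))) = 1/(7/3 + 25 + (-3 + 2*1*(-5 + 1))) = 1/(7/3 + 25 + (-3 + 2*1*(-4))) = 1/(7/3 + 25 + (-3 - 8)) = 1/(7/3 + 25 - 11) = 1/(49/3) = 3/49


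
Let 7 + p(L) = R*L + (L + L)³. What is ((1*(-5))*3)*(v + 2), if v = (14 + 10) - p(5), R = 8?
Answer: 15105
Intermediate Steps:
p(L) = -7 + 8*L + 8*L³ (p(L) = -7 + (8*L + (L + L)³) = -7 + (8*L + (2*L)³) = -7 + (8*L + 8*L³) = -7 + 8*L + 8*L³)
v = -1009 (v = (14 + 10) - (-7 + 8*5 + 8*5³) = 24 - (-7 + 40 + 8*125) = 24 - (-7 + 40 + 1000) = 24 - 1*1033 = 24 - 1033 = -1009)
((1*(-5))*3)*(v + 2) = ((1*(-5))*3)*(-1009 + 2) = -5*3*(-1007) = -15*(-1007) = 15105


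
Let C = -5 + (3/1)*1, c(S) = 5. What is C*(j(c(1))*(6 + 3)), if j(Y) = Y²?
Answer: -450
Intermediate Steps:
C = -2 (C = -5 + (3*1)*1 = -5 + 3*1 = -5 + 3 = -2)
C*(j(c(1))*(6 + 3)) = -2*5²*(6 + 3) = -50*9 = -2*225 = -450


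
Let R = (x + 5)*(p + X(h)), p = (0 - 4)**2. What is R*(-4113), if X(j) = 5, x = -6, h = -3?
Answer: 86373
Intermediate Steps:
p = 16 (p = (-4)**2 = 16)
R = -21 (R = (-6 + 5)*(16 + 5) = -1*21 = -21)
R*(-4113) = -21*(-4113) = 86373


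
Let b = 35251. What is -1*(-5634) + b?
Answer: 40885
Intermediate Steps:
-1*(-5634) + b = -1*(-5634) + 35251 = 5634 + 35251 = 40885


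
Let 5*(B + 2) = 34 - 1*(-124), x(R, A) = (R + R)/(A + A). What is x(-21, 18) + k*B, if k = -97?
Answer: -86171/30 ≈ -2872.4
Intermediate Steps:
x(R, A) = R/A (x(R, A) = (2*R)/((2*A)) = (2*R)*(1/(2*A)) = R/A)
B = 148/5 (B = -2 + (34 - 1*(-124))/5 = -2 + (34 + 124)/5 = -2 + (⅕)*158 = -2 + 158/5 = 148/5 ≈ 29.600)
x(-21, 18) + k*B = -21/18 - 97*148/5 = -21*1/18 - 14356/5 = -7/6 - 14356/5 = -86171/30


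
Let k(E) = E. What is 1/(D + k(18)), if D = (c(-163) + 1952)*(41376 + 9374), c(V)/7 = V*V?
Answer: 1/9537701268 ≈ 1.0485e-10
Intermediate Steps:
c(V) = 7*V**2 (c(V) = 7*(V*V) = 7*V**2)
D = 9537701250 (D = (7*(-163)**2 + 1952)*(41376 + 9374) = (7*26569 + 1952)*50750 = (185983 + 1952)*50750 = 187935*50750 = 9537701250)
1/(D + k(18)) = 1/(9537701250 + 18) = 1/9537701268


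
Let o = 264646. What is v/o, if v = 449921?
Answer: 449921/264646 ≈ 1.7001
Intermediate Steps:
v/o = 449921/264646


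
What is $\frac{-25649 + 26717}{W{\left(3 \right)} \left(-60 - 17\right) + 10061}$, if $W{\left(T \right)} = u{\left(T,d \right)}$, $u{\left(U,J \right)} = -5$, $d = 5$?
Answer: $\frac{178}{1741} \approx 0.10224$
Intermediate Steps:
$W{\left(T \right)} = -5$
$\frac{-25649 + 26717}{W{\left(3 \right)} \left(-60 - 17\right) + 10061} = \frac{-25649 + 26717}{- 5 \left(-60 - 17\right) + 10061} = \frac{1068}{\left(-5\right) \left(-77\right) + 10061} = \frac{1068}{385 + 10061} = \frac{1068}{10446} = 1068 \cdot \frac{1}{10446} = \frac{178}{1741}$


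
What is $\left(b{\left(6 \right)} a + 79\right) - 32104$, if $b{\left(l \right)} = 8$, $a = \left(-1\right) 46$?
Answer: $-32393$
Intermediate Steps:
$a = -46$
$\left(b{\left(6 \right)} a + 79\right) - 32104 = \left(8 \left(-46\right) + 79\right) - 32104 = \left(-368 + 79\right) - 32104 = -289 - 32104 = -32393$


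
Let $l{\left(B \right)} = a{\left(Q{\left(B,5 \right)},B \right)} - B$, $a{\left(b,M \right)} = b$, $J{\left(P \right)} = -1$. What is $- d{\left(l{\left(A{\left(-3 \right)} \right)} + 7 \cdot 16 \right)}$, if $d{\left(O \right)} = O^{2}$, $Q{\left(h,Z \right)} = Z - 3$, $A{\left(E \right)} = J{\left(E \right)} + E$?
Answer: $-13924$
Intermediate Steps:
$A{\left(E \right)} = -1 + E$
$Q{\left(h,Z \right)} = -3 + Z$ ($Q{\left(h,Z \right)} = Z - 3 = -3 + Z$)
$l{\left(B \right)} = 2 - B$ ($l{\left(B \right)} = \left(-3 + 5\right) - B = 2 - B$)
$- d{\left(l{\left(A{\left(-3 \right)} \right)} + 7 \cdot 16 \right)} = - \left(\left(2 - \left(-1 - 3\right)\right) + 7 \cdot 16\right)^{2} = - \left(\left(2 - -4\right) + 112\right)^{2} = - \left(\left(2 + 4\right) + 112\right)^{2} = - \left(6 + 112\right)^{2} = - 118^{2} = \left(-1\right) 13924 = -13924$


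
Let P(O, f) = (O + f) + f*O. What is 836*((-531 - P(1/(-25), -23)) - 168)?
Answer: -14146792/25 ≈ -5.6587e+5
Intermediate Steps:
P(O, f) = O + f + O*f (P(O, f) = (O + f) + O*f = O + f + O*f)
836*((-531 - P(1/(-25), -23)) - 168) = 836*((-531 - (1/(-25) - 23 - 23/(-25))) - 168) = 836*((-531 - (-1/25 - 23 - 1/25*(-23))) - 168) = 836*((-531 - (-1/25 - 23 + 23/25)) - 168) = 836*((-531 - 1*(-553/25)) - 168) = 836*((-531 + 553/25) - 168) = 836*(-12722/25 - 168) = 836*(-16922/25) = -14146792/25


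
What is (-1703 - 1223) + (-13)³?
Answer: -5123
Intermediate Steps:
(-1703 - 1223) + (-13)³ = -2926 - 2197 = -5123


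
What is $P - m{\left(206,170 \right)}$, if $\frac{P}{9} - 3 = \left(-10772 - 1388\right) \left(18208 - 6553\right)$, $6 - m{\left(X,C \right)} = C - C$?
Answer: $-1275523179$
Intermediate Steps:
$m{\left(X,C \right)} = 6$ ($m{\left(X,C \right)} = 6 - \left(C - C\right) = 6 - 0 = 6 + 0 = 6$)
$P = -1275523173$ ($P = 27 + 9 \left(-10772 - 1388\right) \left(18208 - 6553\right) = 27 + 9 \left(\left(-12160\right) 11655\right) = 27 + 9 \left(-141724800\right) = 27 - 1275523200 = -1275523173$)
$P - m{\left(206,170 \right)} = -1275523173 - 6 = -1275523179$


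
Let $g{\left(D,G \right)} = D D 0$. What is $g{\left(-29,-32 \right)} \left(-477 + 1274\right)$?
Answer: $0$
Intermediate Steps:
$g{\left(D,G \right)} = 0$ ($g{\left(D,G \right)} = D^{2} \cdot 0 = 0$)
$g{\left(-29,-32 \right)} \left(-477 + 1274\right) = 0 \left(-477 + 1274\right) = 0 \cdot 797 = 0$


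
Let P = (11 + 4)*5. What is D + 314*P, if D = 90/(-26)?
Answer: 306105/13 ≈ 23547.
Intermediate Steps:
D = -45/13 (D = 90*(-1/26) = -45/13 ≈ -3.4615)
P = 75 (P = 15*5 = 75)
D + 314*P = -45/13 + 314*75 = -45/13 + 23550 = 306105/13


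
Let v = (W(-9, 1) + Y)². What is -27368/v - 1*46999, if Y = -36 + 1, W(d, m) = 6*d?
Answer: -372306447/7921 ≈ -47002.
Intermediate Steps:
Y = -35
v = 7921 (v = (6*(-9) - 35)² = (-54 - 35)² = (-89)² = 7921)
-27368/v - 1*46999 = -27368/7921 - 1*46999 = -27368*1/7921 - 46999 = -27368/7921 - 46999 = -372306447/7921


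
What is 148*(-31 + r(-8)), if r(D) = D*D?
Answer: 4884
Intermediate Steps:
r(D) = D²
148*(-31 + r(-8)) = 148*(-31 + (-8)²) = 148*(-31 + 64) = 148*33 = 4884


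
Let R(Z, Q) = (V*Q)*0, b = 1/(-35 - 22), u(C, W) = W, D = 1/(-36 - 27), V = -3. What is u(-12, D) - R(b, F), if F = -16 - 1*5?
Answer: -1/63 ≈ -0.015873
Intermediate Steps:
D = -1/63 (D = 1/(-63) = -1/63 ≈ -0.015873)
F = -21 (F = -16 - 5 = -21)
b = -1/57 (b = 1/(-57) = -1/57 ≈ -0.017544)
R(Z, Q) = 0 (R(Z, Q) = -3*Q*0 = 0)
u(-12, D) - R(b, F) = -1/63 - 1*0 = -1/63 + 0 = -1/63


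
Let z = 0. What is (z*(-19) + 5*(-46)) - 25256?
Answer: -25486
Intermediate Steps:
(z*(-19) + 5*(-46)) - 25256 = (0*(-19) + 5*(-46)) - 25256 = (0 - 230) - 25256 = -230 - 25256 = -25486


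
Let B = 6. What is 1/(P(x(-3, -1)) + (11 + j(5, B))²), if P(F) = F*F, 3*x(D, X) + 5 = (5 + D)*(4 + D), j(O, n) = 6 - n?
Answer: 1/122 ≈ 0.0081967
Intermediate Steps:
x(D, X) = -5/3 + (4 + D)*(5 + D)/3 (x(D, X) = -5/3 + ((5 + D)*(4 + D))/3 = -5/3 + ((4 + D)*(5 + D))/3 = -5/3 + (4 + D)*(5 + D)/3)
P(F) = F²
1/(P(x(-3, -1)) + (11 + j(5, B))²) = 1/((5 + 3*(-3) + (⅓)*(-3)²)² + (11 + (6 - 1*6))²) = 1/((5 - 9 + (⅓)*9)² + (11 + (6 - 6))²) = 1/((5 - 9 + 3)² + (11 + 0)²) = 1/((-1)² + 11²) = 1/(1 + 121) = 1/122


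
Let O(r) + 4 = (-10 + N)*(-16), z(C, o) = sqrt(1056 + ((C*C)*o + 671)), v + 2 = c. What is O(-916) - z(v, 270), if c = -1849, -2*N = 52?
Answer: 572 - sqrt(925075997) ≈ -29843.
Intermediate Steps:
N = -26 (N = -1/2*52 = -26)
v = -1851 (v = -2 - 1849 = -1851)
z(C, o) = sqrt(1727 + o*C**2) (z(C, o) = sqrt(1056 + (C**2*o + 671)) = sqrt(1056 + (o*C**2 + 671)) = sqrt(1056 + (671 + o*C**2)) = sqrt(1727 + o*C**2))
O(r) = 572 (O(r) = -4 + (-10 - 26)*(-16) = -4 - 36*(-16) = -4 + 576 = 572)
O(-916) - z(v, 270) = 572 - sqrt(1727 + 270*(-1851)**2) = 572 - sqrt(1727 + 270*3426201) = 572 - sqrt(1727 + 925074270) = 572 - sqrt(925075997)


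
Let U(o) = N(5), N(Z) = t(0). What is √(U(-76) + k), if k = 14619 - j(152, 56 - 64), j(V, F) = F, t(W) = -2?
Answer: 15*√65 ≈ 120.93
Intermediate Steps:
N(Z) = -2
k = 14627 (k = 14619 - (56 - 64) = 14619 - 1*(-8) = 14619 + 8 = 14627)
U(o) = -2
√(U(-76) + k) = √(-2 + 14627) = √14625 = 15*√65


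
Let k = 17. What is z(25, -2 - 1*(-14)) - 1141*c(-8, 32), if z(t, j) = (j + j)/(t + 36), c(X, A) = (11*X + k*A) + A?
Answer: -33965264/61 ≈ -5.5681e+5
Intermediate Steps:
c(X, A) = 11*X + 18*A (c(X, A) = (11*X + 17*A) + A = 11*X + 18*A)
z(t, j) = 2*j/(36 + t) (z(t, j) = (2*j)/(36 + t) = 2*j/(36 + t))
z(25, -2 - 1*(-14)) - 1141*c(-8, 32) = 2*(-2 - 1*(-14))/(36 + 25) - 1141*(11*(-8) + 18*32) = 2*(-2 + 14)/61 - 1141*(-88 + 576) = 2*12*(1/61) - 1141*488 = 24/61 - 556808 = -33965264/61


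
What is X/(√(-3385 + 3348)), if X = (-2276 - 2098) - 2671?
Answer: 7045*I*√37/37 ≈ 1158.2*I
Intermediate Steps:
X = -7045 (X = -4374 - 2671 = -7045)
X/(√(-3385 + 3348)) = -7045/√(-3385 + 3348) = -7045*(-I*√37/37) = -(-7045)*I*√37/37 = 7045*I*√37/37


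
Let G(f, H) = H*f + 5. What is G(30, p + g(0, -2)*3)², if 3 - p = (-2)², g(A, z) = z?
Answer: 42025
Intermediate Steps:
p = -1 (p = 3 - 1*(-2)² = 3 - 1*4 = 3 - 4 = -1)
G(f, H) = 5 + H*f
G(30, p + g(0, -2)*3)² = (5 + (-1 - 2*3)*30)² = (5 + (-1 - 6)*30)² = (5 - 7*30)² = (5 - 210)² = (-205)² = 42025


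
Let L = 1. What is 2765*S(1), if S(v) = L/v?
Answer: 2765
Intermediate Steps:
S(v) = 1/v
2765*S(1) = 2765/1 = 2765*1 = 2765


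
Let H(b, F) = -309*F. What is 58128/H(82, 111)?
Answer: -19376/11433 ≈ -1.6947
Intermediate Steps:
58128/H(82, 111) = 58128/((-309*111)) = 58128/(-34299) = 58128*(-1/34299) = -19376/11433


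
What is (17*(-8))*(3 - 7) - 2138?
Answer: -1594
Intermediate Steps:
(17*(-8))*(3 - 7) - 2138 = -136*(-4) - 2138 = 544 - 2138 = -1594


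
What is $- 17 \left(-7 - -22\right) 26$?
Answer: $-6630$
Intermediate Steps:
$- 17 \left(-7 - -22\right) 26 = - 17 \left(-7 + 22\right) 26 = \left(-17\right) 15 \cdot 26 = \left(-255\right) 26 = -6630$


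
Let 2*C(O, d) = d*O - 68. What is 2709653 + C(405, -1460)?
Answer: 2413969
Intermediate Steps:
C(O, d) = -34 + O*d/2 (C(O, d) = (d*O - 68)/2 = (O*d - 68)/2 = (-68 + O*d)/2 = -34 + O*d/2)
2709653 + C(405, -1460) = 2709653 + (-34 + (1/2)*405*(-1460)) = 2709653 + (-34 - 295650) = 2709653 - 295684 = 2413969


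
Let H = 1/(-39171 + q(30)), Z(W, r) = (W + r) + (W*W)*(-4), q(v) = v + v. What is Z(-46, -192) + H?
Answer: -340343923/39111 ≈ -8702.0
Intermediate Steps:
q(v) = 2*v
Z(W, r) = W + r - 4*W**2 (Z(W, r) = (W + r) + W**2*(-4) = (W + r) - 4*W**2 = W + r - 4*W**2)
H = -1/39111 (H = 1/(-39171 + 2*30) = 1/(-39171 + 60) = 1/(-39111) = -1/39111 ≈ -2.5568e-5)
Z(-46, -192) + H = (-46 - 192 - 4*(-46)**2) - 1/39111 = (-46 - 192 - 4*2116) - 1/39111 = (-46 - 192 - 8464) - 1/39111 = -8702 - 1/39111 = -340343923/39111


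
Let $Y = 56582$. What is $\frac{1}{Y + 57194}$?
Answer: $\frac{1}{113776} \approx 8.7892 \cdot 10^{-6}$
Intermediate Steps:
$\frac{1}{Y + 57194} = \frac{1}{56582 + 57194} = \frac{1}{113776}$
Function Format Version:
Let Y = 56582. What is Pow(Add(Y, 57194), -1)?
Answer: Rational(1, 113776) ≈ 8.7892e-6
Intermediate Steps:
Pow(Add(Y, 57194), -1) = Pow(Add(56582, 57194), -1) = Pow(113776, -1) = Rational(1, 113776)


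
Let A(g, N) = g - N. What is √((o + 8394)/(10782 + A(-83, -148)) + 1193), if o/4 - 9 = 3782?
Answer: √140620822563/10847 ≈ 34.571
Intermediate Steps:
o = 15164 (o = 36 + 4*3782 = 36 + 15128 = 15164)
√((o + 8394)/(10782 + A(-83, -148)) + 1193) = √((15164 + 8394)/(10782 + (-83 - 1*(-148))) + 1193) = √(23558/(10782 + (-83 + 148)) + 1193) = √(23558/(10782 + 65) + 1193) = √(23558/10847 + 1193) = √(12964029/10847) = √140620822563/10847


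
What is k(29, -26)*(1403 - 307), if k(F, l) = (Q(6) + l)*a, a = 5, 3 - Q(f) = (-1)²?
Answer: -131520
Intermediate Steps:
Q(f) = 2 (Q(f) = 3 - 1*(-1)² = 3 - 1*1 = 3 - 1 = 2)
k(F, l) = 10 + 5*l (k(F, l) = (2 + l)*5 = 10 + 5*l)
k(29, -26)*(1403 - 307) = (10 + 5*(-26))*(1403 - 307) = (10 - 130)*1096 = -120*1096 = -131520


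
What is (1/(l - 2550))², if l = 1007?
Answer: 1/2380849 ≈ 4.2002e-7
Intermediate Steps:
(1/(l - 2550))² = (1/(1007 - 2550))² = (1/(-1543))² = (-1/1543)² = 1/2380849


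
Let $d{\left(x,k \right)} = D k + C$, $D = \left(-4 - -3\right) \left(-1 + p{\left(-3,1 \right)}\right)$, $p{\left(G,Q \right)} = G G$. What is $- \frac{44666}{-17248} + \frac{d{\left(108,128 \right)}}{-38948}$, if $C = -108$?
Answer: $\frac{31413859}{11995984} \approx 2.6187$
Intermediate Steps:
$p{\left(G,Q \right)} = G^{2}$
$D = -8$ ($D = \left(-4 - -3\right) \left(-1 + \left(-3\right)^{2}\right) = \left(-4 + 3\right) \left(-1 + 9\right) = \left(-1\right) 8 = -8$)
$d{\left(x,k \right)} = -108 - 8 k$ ($d{\left(x,k \right)} = - 8 k - 108 = -108 - 8 k$)
$- \frac{44666}{-17248} + \frac{d{\left(108,128 \right)}}{-38948} = - \frac{44666}{-17248} + \frac{-108 - 1024}{-38948} = \left(-44666\right) \left(- \frac{1}{17248}\right) + \left(-108 - 1024\right) \left(- \frac{1}{38948}\right) = \frac{22333}{8624} - - \frac{283}{9737} = \frac{22333}{8624} + \frac{283}{9737} = \frac{31413859}{11995984}$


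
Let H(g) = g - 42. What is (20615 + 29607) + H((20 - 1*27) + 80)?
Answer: 50253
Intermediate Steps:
H(g) = -42 + g
(20615 + 29607) + H((20 - 1*27) + 80) = (20615 + 29607) + (-42 + ((20 - 1*27) + 80)) = 50222 + (-42 + ((20 - 27) + 80)) = 50222 + (-42 + (-7 + 80)) = 50222 + (-42 + 73) = 50222 + 31 = 50253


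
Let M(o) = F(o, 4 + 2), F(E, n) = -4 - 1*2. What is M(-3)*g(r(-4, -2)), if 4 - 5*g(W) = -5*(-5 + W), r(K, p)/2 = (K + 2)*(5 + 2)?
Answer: 966/5 ≈ 193.20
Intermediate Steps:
r(K, p) = 28 + 14*K (r(K, p) = 2*((K + 2)*(5 + 2)) = 2*((2 + K)*7) = 2*(14 + 7*K) = 28 + 14*K)
F(E, n) = -6 (F(E, n) = -4 - 2 = -6)
M(o) = -6
g(W) = -21/5 + W (g(W) = ⅘ - (-1)*(-5 + W) = ⅘ - (25 - 5*W)/5 = ⅘ + (-5 + W) = -21/5 + W)
M(-3)*g(r(-4, -2)) = -6*(-21/5 + (28 + 14*(-4))) = -6*(-21/5 + (28 - 56)) = -6*(-21/5 - 28) = -6*(-161/5) = 966/5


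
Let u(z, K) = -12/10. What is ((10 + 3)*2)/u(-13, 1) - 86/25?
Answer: -1883/75 ≈ -25.107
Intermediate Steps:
u(z, K) = -6/5 (u(z, K) = -12*1/10 = -6/5)
((10 + 3)*2)/u(-13, 1) - 86/25 = ((10 + 3)*2)/(-6/5) - 86/25 = (13*2)*(-5/6) - 86*1/25 = 26*(-5/6) - 86/25 = -65/3 - 86/25 = -1883/75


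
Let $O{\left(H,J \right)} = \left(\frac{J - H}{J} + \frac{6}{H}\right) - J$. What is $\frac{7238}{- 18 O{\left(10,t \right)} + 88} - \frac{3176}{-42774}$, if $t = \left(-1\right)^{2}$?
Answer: $\frac{388018849}{13751841} \approx 28.216$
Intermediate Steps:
$t = 1$
$O{\left(H,J \right)} = - J + \frac{6}{H} + \frac{J - H}{J}$ ($O{\left(H,J \right)} = \left(\frac{J - H}{J} + \frac{6}{H}\right) - J = \left(\frac{6}{H} + \frac{J - H}{J}\right) - J = - J + \frac{6}{H} + \frac{J - H}{J}$)
$\frac{7238}{- 18 O{\left(10,t \right)} + 88} - \frac{3176}{-42774} = \frac{7238}{- 18 \left(1 - 1 + \frac{6}{10} - \frac{10}{1}\right) + 88} - \frac{3176}{-42774} = \frac{7238}{- 18 \left(1 - 1 + 6 \cdot \frac{1}{10} - 10 \cdot 1\right) + 88} - - \frac{1588}{21387} = \frac{7238}{- 18 \left(1 - 1 + \frac{3}{5} - 10\right) + 88} + \frac{1588}{21387} = \frac{7238}{\left(-18\right) \left(- \frac{47}{5}\right) + 88} + \frac{1588}{21387} = \frac{7238}{\frac{846}{5} + 88} + \frac{1588}{21387} = \frac{7238}{\frac{1286}{5}} + \frac{1588}{21387} = 7238 \cdot \frac{5}{1286} + \frac{1588}{21387} = \frac{18095}{643} + \frac{1588}{21387} = \frac{388018849}{13751841}$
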